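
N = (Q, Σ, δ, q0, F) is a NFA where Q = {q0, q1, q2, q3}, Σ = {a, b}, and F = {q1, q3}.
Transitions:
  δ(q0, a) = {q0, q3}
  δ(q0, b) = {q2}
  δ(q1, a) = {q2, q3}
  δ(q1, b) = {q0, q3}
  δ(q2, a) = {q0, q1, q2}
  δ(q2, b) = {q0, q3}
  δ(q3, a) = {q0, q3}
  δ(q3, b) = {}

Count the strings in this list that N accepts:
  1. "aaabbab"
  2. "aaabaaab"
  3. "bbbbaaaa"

2

"aaabbab": rejected
"aaabaaab": accepted
"bbbbaaaa": accepted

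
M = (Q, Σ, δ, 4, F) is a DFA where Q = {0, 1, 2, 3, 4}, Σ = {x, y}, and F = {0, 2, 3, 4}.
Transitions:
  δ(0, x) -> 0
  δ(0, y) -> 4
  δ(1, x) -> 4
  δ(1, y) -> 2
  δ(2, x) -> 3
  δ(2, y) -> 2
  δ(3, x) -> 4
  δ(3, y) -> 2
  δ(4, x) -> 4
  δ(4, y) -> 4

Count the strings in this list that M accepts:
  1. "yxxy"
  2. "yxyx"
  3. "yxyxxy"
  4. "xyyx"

"yxxy": accepted
"yxyx": accepted
"yxyxxy": accepted
"xyyx": accepted

4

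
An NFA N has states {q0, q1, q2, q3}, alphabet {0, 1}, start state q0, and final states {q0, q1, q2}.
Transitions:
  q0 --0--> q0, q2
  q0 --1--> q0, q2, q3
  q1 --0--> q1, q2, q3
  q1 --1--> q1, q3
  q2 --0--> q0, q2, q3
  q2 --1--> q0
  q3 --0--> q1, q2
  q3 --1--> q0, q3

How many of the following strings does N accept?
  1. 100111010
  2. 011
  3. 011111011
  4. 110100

100111010: accepted
011: accepted
011111011: accepted
110100: accepted

4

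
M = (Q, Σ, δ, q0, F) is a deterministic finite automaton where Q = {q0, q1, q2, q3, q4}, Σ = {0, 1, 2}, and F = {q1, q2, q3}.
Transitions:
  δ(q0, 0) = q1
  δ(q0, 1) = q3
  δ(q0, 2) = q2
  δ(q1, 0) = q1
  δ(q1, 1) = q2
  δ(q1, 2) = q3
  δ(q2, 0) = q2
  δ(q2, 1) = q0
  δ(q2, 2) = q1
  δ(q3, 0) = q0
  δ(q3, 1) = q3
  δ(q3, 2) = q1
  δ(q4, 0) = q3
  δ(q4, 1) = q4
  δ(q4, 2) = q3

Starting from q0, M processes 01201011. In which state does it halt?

q3

q0 --0--> q1
q1 --1--> q2
q2 --2--> q1
q1 --0--> q1
q1 --1--> q2
q2 --0--> q2
q2 --1--> q0
q0 --1--> q3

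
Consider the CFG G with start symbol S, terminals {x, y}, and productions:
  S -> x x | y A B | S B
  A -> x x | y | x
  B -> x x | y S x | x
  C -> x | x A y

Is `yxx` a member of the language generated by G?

S ⇒ yAB ⇒ yxB ⇒ yxx

yes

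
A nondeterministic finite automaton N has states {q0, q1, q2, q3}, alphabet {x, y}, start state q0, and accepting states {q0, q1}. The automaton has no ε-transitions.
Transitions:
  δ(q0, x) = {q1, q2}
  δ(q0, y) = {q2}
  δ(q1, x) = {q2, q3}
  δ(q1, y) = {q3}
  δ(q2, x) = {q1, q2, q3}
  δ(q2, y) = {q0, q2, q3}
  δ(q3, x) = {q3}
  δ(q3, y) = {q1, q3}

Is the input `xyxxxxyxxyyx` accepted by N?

Start: {q0}
read x: {q1, q2}
read y: {q0, q2, q3}
read x: {q1, q2, q3}
read x: {q1, q2, q3}
read x: {q1, q2, q3}
read x: {q1, q2, q3}
read y: {q0, q1, q2, q3}
read x: {q1, q2, q3}
read x: {q1, q2, q3}
read y: {q0, q1, q2, q3}
read y: {q0, q1, q2, q3}
read x: {q1, q2, q3}
Reachable ∩ accepting = {q1} — nonempty.

accepted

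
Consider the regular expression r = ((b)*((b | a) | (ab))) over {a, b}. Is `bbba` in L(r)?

yes

Split as bbb·a: (b)* matches bbb and ((b|a)|(ab)) matches a.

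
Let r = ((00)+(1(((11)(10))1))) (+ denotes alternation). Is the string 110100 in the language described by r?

no

Neither (00) nor (1(((11)(10))1)) matches 110100.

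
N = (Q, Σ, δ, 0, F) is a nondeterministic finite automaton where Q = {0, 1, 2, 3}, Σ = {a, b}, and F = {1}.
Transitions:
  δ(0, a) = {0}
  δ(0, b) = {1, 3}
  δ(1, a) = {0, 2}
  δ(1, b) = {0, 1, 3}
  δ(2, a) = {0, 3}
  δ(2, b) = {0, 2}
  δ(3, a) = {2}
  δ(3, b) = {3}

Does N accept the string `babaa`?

Start: {0}
read b: {1, 3}
read a: {0, 2}
read b: {0, 1, 2, 3}
read a: {0, 2, 3}
read a: {0, 2, 3}
Reachable ∩ accepting = {} — empty.

rejected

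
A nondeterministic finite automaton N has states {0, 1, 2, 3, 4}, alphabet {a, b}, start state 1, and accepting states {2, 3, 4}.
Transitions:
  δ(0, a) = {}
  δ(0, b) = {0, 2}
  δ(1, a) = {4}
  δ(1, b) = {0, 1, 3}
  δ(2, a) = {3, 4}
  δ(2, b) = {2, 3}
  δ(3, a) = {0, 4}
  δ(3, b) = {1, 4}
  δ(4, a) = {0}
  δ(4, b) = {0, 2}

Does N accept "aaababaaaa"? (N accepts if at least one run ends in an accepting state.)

rejected

Start: {1}
read a: {4}
read a: {0}
read a: {}
The reachable set is empty and stays empty for the remaining 7 symbols.
Reachable ∩ accepting = {} — empty.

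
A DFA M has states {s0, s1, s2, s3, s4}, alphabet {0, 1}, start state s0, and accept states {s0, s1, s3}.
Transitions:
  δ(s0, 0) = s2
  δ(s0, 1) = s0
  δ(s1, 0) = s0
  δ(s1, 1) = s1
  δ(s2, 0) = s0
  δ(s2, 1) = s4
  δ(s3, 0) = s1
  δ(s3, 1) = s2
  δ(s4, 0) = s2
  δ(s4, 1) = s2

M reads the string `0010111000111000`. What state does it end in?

s0 --0--> s2
s2 --0--> s0
s0 --1--> s0
s0 --0--> s2
s2 --1--> s4
s4 --1--> s2
s2 --1--> s4
s4 --0--> s2
s2 --0--> s0
s0 --0--> s2
s2 --1--> s4
s4 --1--> s2
s2 --1--> s4
s4 --0--> s2
s2 --0--> s0
s0 --0--> s2

s2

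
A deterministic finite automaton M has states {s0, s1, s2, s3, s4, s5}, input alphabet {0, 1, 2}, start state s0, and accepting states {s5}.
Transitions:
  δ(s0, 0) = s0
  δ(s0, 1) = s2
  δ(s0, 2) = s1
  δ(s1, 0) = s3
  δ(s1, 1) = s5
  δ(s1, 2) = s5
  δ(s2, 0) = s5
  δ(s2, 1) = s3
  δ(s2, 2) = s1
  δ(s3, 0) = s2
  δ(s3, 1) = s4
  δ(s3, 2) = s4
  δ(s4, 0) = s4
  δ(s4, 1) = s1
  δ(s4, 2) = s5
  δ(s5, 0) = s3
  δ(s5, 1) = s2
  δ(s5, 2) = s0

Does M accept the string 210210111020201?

rejected

s0 --2--> s1
s1 --1--> s5
s5 --0--> s3
s3 --2--> s4
s4 --1--> s1
s1 --0--> s3
s3 --1--> s4
s4 --1--> s1
s1 --1--> s5
s5 --0--> s3
s3 --2--> s4
s4 --0--> s4
s4 --2--> s5
s5 --0--> s3
s3 --1--> s4
End in state s4, which is not an accepting state.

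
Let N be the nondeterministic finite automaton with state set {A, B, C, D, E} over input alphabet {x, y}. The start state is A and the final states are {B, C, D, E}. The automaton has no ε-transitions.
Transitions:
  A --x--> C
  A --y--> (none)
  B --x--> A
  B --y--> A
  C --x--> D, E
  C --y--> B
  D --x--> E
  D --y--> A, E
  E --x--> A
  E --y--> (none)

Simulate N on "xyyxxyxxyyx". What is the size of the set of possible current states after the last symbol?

1

Start: {A}
read x: {C}
read y: {B}
read y: {A}
read x: {C}
read x: {D, E}
read y: {A, E}
read x: {A, C}
read x: {C, D, E}
read y: {A, B, E}
read y: {A}
read x: {C}
Final reachable set {C} has 1 state.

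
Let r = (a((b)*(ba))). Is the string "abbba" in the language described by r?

Split as a·bbba: a matches a and ((b)*(ba)) matches bbba.

yes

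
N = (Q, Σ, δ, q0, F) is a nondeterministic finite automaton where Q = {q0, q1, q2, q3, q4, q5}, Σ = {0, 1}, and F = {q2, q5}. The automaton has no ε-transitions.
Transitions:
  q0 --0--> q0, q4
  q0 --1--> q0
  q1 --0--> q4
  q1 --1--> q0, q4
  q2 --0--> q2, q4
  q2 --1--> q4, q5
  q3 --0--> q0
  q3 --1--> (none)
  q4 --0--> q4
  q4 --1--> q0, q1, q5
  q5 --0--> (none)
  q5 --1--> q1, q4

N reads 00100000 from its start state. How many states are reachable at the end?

Start: {q0}
read 0: {q0, q4}
read 0: {q0, q4}
read 1: {q0, q1, q5}
read 0: {q0, q4}
read 0: {q0, q4}
read 0: {q0, q4}
read 0: {q0, q4}
read 0: {q0, q4}
Final reachable set {q0, q4} has 2 states.

2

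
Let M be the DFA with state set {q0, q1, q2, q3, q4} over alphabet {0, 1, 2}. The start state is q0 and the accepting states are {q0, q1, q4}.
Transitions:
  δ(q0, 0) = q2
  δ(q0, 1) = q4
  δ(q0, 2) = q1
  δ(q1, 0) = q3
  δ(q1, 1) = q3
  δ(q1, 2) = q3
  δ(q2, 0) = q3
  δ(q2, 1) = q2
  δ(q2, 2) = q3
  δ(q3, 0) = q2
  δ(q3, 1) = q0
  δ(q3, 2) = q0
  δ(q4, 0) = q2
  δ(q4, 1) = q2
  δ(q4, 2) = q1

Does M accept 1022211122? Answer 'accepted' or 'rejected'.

q0 --1--> q4
q4 --0--> q2
q2 --2--> q3
q3 --2--> q0
q0 --2--> q1
q1 --1--> q3
q3 --1--> q0
q0 --1--> q4
q4 --2--> q1
q1 --2--> q3
End in state q3, which is not an accepting state.

rejected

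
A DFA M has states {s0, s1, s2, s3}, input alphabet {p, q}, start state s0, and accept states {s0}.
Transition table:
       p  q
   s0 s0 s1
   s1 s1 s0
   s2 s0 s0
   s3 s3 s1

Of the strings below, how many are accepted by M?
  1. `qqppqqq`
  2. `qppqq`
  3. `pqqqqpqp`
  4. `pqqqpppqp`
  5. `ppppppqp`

1

`qqppqqq`: rejected
`qppqq`: rejected
`pqqqqpqp`: rejected
`pqqqpppqp`: accepted
`ppppppqp`: rejected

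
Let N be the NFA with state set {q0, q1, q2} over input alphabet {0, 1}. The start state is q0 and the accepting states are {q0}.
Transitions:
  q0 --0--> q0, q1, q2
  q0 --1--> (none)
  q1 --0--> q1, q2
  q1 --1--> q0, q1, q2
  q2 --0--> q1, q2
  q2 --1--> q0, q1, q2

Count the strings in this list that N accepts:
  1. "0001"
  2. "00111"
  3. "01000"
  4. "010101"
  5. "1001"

"0001": accepted
"00111": accepted
"01000": accepted
"010101": accepted
"1001": rejected

4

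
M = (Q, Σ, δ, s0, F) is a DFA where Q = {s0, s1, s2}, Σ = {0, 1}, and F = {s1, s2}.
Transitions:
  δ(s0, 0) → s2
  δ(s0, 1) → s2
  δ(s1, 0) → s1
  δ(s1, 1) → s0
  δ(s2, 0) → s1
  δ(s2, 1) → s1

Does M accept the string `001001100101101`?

s0 --0--> s2
s2 --0--> s1
s1 --1--> s0
s0 --0--> s2
s2 --0--> s1
s1 --1--> s0
s0 --1--> s2
s2 --0--> s1
s1 --0--> s1
s1 --1--> s0
s0 --0--> s2
s2 --1--> s1
s1 --1--> s0
s0 --0--> s2
s2 --1--> s1
End in state s1, which is an accepting state.

accepted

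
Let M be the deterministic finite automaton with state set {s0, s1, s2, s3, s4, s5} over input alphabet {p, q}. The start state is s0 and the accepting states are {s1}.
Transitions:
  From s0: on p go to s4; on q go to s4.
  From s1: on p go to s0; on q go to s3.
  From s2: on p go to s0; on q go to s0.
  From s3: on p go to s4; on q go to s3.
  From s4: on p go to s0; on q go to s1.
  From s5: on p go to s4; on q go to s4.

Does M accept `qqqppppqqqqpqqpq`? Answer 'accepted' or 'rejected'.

accepted

s0 --q--> s4
s4 --q--> s1
s1 --q--> s3
s3 --p--> s4
s4 --p--> s0
s0 --p--> s4
s4 --p--> s0
s0 --q--> s4
s4 --q--> s1
s1 --q--> s3
s3 --q--> s3
s3 --p--> s4
s4 --q--> s1
s1 --q--> s3
s3 --p--> s4
s4 --q--> s1
End in state s1, which is an accepting state.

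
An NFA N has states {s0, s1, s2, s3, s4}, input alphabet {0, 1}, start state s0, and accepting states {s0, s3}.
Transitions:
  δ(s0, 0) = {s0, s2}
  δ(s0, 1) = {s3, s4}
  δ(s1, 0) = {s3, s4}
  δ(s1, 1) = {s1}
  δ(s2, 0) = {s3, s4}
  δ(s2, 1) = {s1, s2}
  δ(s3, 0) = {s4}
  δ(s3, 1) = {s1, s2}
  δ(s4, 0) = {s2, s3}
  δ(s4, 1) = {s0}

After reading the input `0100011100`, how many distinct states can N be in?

Start: {s0}
read 0: {s0, s2}
read 1: {s1, s2, s3, s4}
read 0: {s2, s3, s4}
read 0: {s2, s3, s4}
read 0: {s2, s3, s4}
read 1: {s0, s1, s2}
read 1: {s1, s2, s3, s4}
read 1: {s0, s1, s2}
read 0: {s0, s2, s3, s4}
read 0: {s0, s2, s3, s4}
Final reachable set {s0, s2, s3, s4} has 4 states.

4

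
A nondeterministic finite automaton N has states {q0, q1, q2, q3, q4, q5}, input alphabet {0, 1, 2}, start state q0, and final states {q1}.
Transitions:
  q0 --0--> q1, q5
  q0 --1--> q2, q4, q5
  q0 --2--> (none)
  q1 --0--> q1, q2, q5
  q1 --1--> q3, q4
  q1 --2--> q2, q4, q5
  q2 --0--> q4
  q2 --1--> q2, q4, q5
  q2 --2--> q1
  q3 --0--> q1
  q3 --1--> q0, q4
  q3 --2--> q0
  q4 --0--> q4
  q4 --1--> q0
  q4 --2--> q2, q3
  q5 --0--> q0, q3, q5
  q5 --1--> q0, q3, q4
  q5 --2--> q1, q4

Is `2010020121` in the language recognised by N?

Start: {q0}
read 2: {}
The reachable set is empty and stays empty for the remaining 9 symbols.
Reachable ∩ accepting = {} — empty.

rejected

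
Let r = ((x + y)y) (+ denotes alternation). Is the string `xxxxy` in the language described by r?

no

No split of xxxxy into u·v has (x+y) matching u and y matching v.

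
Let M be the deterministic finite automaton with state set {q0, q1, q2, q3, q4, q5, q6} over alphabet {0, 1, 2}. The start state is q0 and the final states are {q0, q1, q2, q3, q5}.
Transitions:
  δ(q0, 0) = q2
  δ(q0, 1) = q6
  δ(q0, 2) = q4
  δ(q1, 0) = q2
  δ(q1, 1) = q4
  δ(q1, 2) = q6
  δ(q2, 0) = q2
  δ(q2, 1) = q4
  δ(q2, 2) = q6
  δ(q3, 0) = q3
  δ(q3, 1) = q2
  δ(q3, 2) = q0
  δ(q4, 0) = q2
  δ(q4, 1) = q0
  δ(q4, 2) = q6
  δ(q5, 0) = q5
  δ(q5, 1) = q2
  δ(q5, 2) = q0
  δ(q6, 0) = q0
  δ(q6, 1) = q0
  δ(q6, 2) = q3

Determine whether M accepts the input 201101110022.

accepted

q0 --2--> q4
q4 --0--> q2
q2 --1--> q4
q4 --1--> q0
q0 --0--> q2
q2 --1--> q4
q4 --1--> q0
q0 --1--> q6
q6 --0--> q0
q0 --0--> q2
q2 --2--> q6
q6 --2--> q3
End in state q3, which is an accepting state.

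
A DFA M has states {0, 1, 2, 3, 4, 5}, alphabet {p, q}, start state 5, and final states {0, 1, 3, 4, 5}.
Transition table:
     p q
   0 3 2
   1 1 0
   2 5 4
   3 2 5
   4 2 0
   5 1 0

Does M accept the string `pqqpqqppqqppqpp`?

5 --p--> 1
1 --q--> 0
0 --q--> 2
2 --p--> 5
5 --q--> 0
0 --q--> 2
2 --p--> 5
5 --p--> 1
1 --q--> 0
0 --q--> 2
2 --p--> 5
5 --p--> 1
1 --q--> 0
0 --p--> 3
3 --p--> 2
End in state 2, which is not an accepting state.

rejected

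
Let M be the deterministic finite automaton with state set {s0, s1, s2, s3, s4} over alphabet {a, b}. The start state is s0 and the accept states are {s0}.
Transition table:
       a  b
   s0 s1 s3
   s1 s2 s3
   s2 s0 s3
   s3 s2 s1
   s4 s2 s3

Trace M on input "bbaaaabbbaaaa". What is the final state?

s2

s0 --b--> s3
s3 --b--> s1
s1 --a--> s2
s2 --a--> s0
s0 --a--> s1
s1 --a--> s2
s2 --b--> s3
s3 --b--> s1
s1 --b--> s3
s3 --a--> s2
s2 --a--> s0
s0 --a--> s1
s1 --a--> s2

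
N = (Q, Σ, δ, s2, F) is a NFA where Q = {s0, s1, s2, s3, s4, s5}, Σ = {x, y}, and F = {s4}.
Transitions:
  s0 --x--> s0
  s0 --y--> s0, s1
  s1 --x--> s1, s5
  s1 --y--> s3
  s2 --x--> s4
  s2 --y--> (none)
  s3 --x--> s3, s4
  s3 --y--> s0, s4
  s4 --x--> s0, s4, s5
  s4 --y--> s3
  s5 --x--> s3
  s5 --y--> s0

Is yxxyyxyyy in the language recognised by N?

rejected

Start: {s2}
read y: {}
The reachable set is empty and stays empty for the remaining 8 symbols.
Reachable ∩ accepting = {} — empty.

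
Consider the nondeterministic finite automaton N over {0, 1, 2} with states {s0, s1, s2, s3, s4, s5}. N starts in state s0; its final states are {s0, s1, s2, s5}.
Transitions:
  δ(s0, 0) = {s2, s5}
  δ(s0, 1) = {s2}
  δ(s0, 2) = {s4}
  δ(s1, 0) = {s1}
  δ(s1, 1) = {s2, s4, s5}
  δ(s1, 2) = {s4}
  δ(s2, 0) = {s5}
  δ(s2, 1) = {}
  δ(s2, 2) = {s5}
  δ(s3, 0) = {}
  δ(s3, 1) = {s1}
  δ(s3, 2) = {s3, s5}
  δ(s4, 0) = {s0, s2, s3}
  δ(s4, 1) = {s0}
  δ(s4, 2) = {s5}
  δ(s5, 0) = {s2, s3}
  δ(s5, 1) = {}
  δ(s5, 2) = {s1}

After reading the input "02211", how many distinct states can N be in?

Start: {s0}
read 0: {s2, s5}
read 2: {s1, s5}
read 2: {s1, s4}
read 1: {s0, s2, s4, s5}
read 1: {s0, s2}
Final reachable set {s0, s2} has 2 states.

2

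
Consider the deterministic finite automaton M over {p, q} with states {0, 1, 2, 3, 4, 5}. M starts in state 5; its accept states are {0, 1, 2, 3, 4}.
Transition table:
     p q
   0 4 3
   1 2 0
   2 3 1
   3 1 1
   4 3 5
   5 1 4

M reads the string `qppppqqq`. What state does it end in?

3

5 --q--> 4
4 --p--> 3
3 --p--> 1
1 --p--> 2
2 --p--> 3
3 --q--> 1
1 --q--> 0
0 --q--> 3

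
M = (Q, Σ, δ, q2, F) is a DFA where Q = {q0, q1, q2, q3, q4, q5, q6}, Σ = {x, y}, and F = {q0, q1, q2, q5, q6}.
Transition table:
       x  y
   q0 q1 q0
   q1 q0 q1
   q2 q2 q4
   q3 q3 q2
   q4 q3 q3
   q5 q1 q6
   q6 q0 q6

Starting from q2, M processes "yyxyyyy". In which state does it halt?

q2 --y--> q4
q4 --y--> q3
q3 --x--> q3
q3 --y--> q2
q2 --y--> q4
q4 --y--> q3
q3 --y--> q2

q2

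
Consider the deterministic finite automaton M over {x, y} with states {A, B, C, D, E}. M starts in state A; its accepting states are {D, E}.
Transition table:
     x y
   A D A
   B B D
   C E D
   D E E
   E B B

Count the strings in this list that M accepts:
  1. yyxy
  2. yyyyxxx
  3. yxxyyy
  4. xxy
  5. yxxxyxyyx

yyxy: accepted
yyyyxxx: rejected
yxxyyy: accepted
xxy: rejected
yxxxyxyyx: accepted

3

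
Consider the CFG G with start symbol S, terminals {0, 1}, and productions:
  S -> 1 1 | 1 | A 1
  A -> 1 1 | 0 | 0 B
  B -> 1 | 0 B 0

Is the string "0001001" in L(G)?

S ⇒ A1 ⇒ 0B1 ⇒ 00B01 ⇒ 000B001 ⇒ 0001001

yes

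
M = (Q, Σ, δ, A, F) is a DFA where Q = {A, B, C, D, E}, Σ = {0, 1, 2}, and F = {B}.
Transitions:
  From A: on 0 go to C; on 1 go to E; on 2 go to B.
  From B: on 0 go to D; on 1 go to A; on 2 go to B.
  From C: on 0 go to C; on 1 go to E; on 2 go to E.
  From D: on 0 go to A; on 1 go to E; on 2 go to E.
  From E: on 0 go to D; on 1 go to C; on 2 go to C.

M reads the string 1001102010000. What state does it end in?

A --1--> E
E --0--> D
D --0--> A
A --1--> E
E --1--> C
C --0--> C
C --2--> E
E --0--> D
D --1--> E
E --0--> D
D --0--> A
A --0--> C
C --0--> C

C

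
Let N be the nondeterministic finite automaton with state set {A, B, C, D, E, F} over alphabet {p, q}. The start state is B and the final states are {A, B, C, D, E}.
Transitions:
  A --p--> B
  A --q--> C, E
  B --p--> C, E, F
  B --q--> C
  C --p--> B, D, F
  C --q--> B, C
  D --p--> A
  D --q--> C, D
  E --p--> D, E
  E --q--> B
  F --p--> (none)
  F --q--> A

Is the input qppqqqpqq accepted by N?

Start: {B}
read q: {C}
read p: {B, D, F}
read p: {A, C, E, F}
read q: {A, B, C, E}
read q: {B, C, E}
read q: {B, C}
read p: {B, C, D, E, F}
read q: {A, B, C, D}
read q: {B, C, D, E}
Reachable ∩ accepting = {B, C, D, E} — nonempty.

accepted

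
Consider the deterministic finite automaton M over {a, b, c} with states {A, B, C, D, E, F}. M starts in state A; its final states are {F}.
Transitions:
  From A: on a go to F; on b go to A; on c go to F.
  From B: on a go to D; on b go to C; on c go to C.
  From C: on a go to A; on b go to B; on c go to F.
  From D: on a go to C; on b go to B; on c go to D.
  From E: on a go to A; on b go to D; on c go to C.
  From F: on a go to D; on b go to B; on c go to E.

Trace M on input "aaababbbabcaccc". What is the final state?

A --a--> F
F --a--> D
D --a--> C
C --b--> B
B --a--> D
D --b--> B
B --b--> C
C --b--> B
B --a--> D
D --b--> B
B --c--> C
C --a--> A
A --c--> F
F --c--> E
E --c--> C

C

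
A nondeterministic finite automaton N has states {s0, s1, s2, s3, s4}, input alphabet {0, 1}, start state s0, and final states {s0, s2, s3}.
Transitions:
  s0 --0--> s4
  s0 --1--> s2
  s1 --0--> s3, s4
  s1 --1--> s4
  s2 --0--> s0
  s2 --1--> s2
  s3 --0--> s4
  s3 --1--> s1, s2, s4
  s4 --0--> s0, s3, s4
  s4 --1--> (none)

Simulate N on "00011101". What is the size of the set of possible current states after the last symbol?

Start: {s0}
read 0: {s4}
read 0: {s0, s3, s4}
read 0: {s0, s3, s4}
read 1: {s1, s2, s4}
read 1: {s2, s4}
read 1: {s2}
read 0: {s0}
read 1: {s2}
Final reachable set {s2} has 1 state.

1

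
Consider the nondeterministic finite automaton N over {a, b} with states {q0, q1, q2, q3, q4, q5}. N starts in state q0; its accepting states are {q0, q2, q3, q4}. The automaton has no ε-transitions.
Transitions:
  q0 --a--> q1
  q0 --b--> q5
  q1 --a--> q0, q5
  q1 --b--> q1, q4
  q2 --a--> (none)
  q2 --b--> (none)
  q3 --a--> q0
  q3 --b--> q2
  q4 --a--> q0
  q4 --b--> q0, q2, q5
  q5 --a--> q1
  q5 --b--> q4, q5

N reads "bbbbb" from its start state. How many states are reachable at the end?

4

Start: {q0}
read b: {q5}
read b: {q4, q5}
read b: {q0, q2, q4, q5}
read b: {q0, q2, q4, q5}
read b: {q0, q2, q4, q5}
Final reachable set {q0, q2, q4, q5} has 4 states.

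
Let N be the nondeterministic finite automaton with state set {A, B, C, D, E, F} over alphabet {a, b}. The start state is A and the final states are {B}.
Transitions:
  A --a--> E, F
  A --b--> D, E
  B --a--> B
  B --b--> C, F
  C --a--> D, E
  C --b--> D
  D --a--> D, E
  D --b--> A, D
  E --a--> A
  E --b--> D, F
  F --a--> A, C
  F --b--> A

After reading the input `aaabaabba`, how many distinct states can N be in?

Start: {A}
read a: {E, F}
read a: {A, C}
read a: {D, E, F}
read b: {A, D, F}
read a: {A, C, D, E, F}
read a: {A, C, D, E, F}
read b: {A, D, E, F}
read b: {A, D, E, F}
read a: {A, C, D, E, F}
Final reachable set {A, C, D, E, F} has 5 states.

5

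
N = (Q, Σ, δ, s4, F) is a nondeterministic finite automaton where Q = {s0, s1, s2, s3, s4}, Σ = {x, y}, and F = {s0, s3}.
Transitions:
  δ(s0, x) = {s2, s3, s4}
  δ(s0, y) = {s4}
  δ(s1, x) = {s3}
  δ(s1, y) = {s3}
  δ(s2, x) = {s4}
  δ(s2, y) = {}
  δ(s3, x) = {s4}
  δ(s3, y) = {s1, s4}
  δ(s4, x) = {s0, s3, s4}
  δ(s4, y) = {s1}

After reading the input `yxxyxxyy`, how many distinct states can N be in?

Start: {s4}
read y: {s1}
read x: {s3}
read x: {s4}
read y: {s1}
read x: {s3}
read x: {s4}
read y: {s1}
read y: {s3}
Final reachable set {s3} has 1 state.

1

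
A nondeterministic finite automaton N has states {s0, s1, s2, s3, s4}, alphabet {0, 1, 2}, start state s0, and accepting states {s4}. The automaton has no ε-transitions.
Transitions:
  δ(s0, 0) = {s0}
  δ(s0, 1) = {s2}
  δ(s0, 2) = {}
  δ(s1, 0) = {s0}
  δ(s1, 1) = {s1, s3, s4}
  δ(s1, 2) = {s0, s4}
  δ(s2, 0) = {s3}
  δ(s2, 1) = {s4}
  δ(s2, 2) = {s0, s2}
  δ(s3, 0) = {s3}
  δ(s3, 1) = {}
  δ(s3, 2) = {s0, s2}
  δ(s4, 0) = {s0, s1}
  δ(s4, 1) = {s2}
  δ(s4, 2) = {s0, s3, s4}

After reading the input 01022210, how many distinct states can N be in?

3

Start: {s0}
read 0: {s0}
read 1: {s2}
read 0: {s3}
read 2: {s0, s2}
read 2: {s0, s2}
read 2: {s0, s2}
read 1: {s2, s4}
read 0: {s0, s1, s3}
Final reachable set {s0, s1, s3} has 3 states.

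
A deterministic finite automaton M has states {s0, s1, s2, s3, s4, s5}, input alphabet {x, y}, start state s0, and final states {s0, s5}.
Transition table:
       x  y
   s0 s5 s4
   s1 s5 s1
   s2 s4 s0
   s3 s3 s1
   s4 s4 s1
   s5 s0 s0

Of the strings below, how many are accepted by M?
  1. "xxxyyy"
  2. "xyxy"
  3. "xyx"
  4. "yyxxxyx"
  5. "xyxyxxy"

3

"xxxyyy": rejected
"xyxy": accepted
"xyx": accepted
"yyxxxyx": accepted
"xyxyxxy": rejected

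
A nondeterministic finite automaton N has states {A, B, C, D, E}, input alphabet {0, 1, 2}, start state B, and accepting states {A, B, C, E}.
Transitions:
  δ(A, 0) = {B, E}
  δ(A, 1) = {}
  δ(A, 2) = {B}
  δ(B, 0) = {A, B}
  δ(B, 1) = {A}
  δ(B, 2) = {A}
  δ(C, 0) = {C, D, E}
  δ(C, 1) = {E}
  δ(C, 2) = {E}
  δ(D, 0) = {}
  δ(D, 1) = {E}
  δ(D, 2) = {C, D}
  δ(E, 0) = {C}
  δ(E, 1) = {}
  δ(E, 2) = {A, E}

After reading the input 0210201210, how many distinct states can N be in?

2

Start: {B}
read 0: {A, B}
read 2: {A, B}
read 1: {A}
read 0: {B, E}
read 2: {A, E}
read 0: {B, C, E}
read 1: {A, E}
read 2: {A, B, E}
read 1: {A}
read 0: {B, E}
Final reachable set {B, E} has 2 states.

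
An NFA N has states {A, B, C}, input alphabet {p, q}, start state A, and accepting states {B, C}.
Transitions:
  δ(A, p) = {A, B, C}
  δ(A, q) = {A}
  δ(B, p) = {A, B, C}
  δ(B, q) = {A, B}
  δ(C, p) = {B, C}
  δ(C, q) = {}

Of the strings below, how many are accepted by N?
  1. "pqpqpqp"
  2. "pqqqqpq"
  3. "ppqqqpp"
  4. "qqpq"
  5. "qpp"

5

"pqpqpqp": accepted
"pqqqqpq": accepted
"ppqqqpp": accepted
"qqpq": accepted
"qpp": accepted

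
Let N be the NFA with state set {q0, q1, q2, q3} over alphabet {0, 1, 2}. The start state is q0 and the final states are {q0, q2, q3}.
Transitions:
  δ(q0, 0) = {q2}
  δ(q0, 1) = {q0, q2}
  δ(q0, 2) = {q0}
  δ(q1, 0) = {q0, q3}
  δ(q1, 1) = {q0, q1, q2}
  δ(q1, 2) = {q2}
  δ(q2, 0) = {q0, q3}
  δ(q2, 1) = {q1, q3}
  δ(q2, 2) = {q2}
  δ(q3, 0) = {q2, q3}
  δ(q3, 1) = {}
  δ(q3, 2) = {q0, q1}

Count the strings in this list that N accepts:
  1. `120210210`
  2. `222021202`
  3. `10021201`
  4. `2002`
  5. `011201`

5

`120210210`: accepted
`222021202`: accepted
`10021201`: accepted
`2002`: accepted
`011201`: accepted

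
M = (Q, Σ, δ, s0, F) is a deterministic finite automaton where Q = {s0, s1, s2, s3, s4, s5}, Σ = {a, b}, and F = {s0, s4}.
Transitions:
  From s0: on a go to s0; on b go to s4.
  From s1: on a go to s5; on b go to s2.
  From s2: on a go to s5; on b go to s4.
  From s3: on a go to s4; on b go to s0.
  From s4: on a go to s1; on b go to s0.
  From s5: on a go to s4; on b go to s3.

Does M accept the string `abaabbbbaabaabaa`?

s0 --a--> s0
s0 --b--> s4
s4 --a--> s1
s1 --a--> s5
s5 --b--> s3
s3 --b--> s0
s0 --b--> s4
s4 --b--> s0
s0 --a--> s0
s0 --a--> s0
s0 --b--> s4
s4 --a--> s1
s1 --a--> s5
s5 --b--> s3
s3 --a--> s4
s4 --a--> s1
End in state s1, which is not an accepting state.

rejected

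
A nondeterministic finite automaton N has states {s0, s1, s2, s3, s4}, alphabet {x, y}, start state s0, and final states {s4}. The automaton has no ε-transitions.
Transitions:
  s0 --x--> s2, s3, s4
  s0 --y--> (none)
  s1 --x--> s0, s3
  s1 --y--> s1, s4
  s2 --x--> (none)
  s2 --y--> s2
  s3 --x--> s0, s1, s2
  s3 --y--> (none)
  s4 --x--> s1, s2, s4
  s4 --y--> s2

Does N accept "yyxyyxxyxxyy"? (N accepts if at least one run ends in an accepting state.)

rejected

Start: {s0}
read y: {}
The reachable set is empty and stays empty for the remaining 11 symbols.
Reachable ∩ accepting = {} — empty.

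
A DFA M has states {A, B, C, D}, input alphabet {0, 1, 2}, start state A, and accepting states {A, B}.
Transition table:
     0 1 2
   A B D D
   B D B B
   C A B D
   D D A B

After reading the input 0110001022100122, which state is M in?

A --0--> B
B --1--> B
B --1--> B
B --0--> D
D --0--> D
D --0--> D
D --1--> A
A --0--> B
B --2--> B
B --2--> B
B --1--> B
B --0--> D
D --0--> D
D --1--> A
A --2--> D
D --2--> B

B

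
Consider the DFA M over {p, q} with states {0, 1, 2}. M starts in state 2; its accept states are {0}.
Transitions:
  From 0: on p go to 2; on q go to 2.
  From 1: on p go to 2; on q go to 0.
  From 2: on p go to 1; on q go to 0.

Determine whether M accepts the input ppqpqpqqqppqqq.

accepted

2 --p--> 1
1 --p--> 2
2 --q--> 0
0 --p--> 2
2 --q--> 0
0 --p--> 2
2 --q--> 0
0 --q--> 2
2 --q--> 0
0 --p--> 2
2 --p--> 1
1 --q--> 0
0 --q--> 2
2 --q--> 0
End in state 0, which is an accepting state.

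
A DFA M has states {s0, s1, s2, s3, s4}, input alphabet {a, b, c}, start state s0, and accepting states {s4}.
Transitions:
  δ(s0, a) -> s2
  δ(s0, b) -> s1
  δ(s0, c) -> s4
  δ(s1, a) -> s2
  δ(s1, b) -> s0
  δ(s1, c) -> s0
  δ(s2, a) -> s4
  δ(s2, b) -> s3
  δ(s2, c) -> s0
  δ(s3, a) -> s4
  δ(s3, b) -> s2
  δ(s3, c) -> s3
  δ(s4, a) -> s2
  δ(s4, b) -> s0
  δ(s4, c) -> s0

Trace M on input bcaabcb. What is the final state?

s0 --b--> s1
s1 --c--> s0
s0 --a--> s2
s2 --a--> s4
s4 --b--> s0
s0 --c--> s4
s4 --b--> s0

s0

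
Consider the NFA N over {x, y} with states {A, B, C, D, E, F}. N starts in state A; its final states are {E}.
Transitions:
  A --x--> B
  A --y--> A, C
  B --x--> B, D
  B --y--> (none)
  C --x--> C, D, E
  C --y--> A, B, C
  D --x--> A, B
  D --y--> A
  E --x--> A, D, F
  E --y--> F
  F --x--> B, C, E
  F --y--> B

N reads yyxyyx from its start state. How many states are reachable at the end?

Start: {A}
read y: {A, C}
read y: {A, B, C}
read x: {B, C, D, E}
read y: {A, B, C, F}
read y: {A, B, C}
read x: {B, C, D, E}
Final reachable set {B, C, D, E} has 4 states.

4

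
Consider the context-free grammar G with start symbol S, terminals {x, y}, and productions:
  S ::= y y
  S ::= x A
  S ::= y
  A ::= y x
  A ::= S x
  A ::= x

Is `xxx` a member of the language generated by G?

no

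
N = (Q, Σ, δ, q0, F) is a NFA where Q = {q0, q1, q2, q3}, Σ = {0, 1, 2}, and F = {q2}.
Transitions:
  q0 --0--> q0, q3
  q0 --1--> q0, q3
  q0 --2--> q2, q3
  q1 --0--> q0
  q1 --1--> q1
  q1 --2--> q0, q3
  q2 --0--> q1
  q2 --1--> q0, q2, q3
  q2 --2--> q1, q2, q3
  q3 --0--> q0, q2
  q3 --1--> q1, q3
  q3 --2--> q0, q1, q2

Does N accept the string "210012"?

Start: {q0}
read 2: {q2, q3}
read 1: {q0, q1, q2, q3}
read 0: {q0, q1, q2, q3}
read 0: {q0, q1, q2, q3}
read 1: {q0, q1, q2, q3}
read 2: {q0, q1, q2, q3}
Reachable ∩ accepting = {q2} — nonempty.

accepted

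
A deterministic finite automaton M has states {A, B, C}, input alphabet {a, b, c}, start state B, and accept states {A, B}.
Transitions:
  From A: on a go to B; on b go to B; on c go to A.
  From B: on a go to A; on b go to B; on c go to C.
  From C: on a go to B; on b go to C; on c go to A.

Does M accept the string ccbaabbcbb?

B --c--> C
C --c--> A
A --b--> B
B --a--> A
A --a--> B
B --b--> B
B --b--> B
B --c--> C
C --b--> C
C --b--> C
End in state C, which is not an accepting state.

rejected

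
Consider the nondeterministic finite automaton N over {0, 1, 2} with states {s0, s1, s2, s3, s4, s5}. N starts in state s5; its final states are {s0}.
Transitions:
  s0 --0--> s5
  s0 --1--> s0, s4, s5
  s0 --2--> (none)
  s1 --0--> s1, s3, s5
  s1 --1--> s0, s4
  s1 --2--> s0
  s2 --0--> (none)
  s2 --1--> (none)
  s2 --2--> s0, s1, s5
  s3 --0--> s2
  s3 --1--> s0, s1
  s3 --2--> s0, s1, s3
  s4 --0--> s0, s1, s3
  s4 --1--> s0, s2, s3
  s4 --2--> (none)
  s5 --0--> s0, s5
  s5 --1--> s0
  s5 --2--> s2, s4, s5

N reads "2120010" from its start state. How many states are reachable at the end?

Start: {s5}
read 2: {s2, s4, s5}
read 1: {s0, s2, s3}
read 2: {s0, s1, s3, s5}
read 0: {s0, s1, s2, s3, s5}
read 0: {s0, s1, s2, s3, s5}
read 1: {s0, s1, s4, s5}
read 0: {s0, s1, s3, s5}
Final reachable set {s0, s1, s3, s5} has 4 states.

4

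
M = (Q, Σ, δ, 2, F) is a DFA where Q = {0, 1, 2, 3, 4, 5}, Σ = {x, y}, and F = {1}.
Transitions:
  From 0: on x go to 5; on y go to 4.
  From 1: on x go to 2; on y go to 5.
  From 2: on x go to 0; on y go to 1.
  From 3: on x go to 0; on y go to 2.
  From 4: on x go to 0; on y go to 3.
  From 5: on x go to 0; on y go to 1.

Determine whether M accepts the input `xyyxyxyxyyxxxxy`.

2 --x--> 0
0 --y--> 4
4 --y--> 3
3 --x--> 0
0 --y--> 4
4 --x--> 0
0 --y--> 4
4 --x--> 0
0 --y--> 4
4 --y--> 3
3 --x--> 0
0 --x--> 5
5 --x--> 0
0 --x--> 5
5 --y--> 1
End in state 1, which is an accepting state.

accepted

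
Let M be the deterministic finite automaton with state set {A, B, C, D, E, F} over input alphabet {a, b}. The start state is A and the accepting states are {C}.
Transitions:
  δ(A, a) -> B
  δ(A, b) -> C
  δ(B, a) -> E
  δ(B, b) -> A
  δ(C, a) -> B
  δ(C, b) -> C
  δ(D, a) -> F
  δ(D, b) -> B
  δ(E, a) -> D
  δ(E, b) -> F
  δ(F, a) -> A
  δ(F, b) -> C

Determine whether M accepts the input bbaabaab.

rejected

A --b--> C
C --b--> C
C --a--> B
B --a--> E
E --b--> F
F --a--> A
A --a--> B
B --b--> A
End in state A, which is not an accepting state.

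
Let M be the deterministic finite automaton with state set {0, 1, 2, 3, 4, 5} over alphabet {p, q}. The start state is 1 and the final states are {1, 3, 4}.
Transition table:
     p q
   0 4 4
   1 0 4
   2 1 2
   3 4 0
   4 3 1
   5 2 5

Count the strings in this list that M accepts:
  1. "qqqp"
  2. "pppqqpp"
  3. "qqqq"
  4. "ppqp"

3

"qqqp": accepted
"pppqqpp": accepted
"qqqq": accepted
"ppqp": rejected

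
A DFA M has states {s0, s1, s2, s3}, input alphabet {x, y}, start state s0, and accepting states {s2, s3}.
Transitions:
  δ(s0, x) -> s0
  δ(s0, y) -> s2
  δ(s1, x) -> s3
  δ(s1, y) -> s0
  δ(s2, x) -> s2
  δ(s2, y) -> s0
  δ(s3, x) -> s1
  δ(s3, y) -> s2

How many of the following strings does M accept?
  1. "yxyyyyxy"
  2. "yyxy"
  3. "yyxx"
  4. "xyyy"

"yxyyyyxy": rejected
"yyxy": accepted
"yyxx": rejected
"xyyy": accepted

2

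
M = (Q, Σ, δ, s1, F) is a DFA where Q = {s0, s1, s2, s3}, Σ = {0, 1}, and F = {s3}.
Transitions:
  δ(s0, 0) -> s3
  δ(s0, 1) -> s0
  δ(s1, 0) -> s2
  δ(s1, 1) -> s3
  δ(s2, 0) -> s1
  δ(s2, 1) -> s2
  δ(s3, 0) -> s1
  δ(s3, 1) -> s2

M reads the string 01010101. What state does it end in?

s3

s1 --0--> s2
s2 --1--> s2
s2 --0--> s1
s1 --1--> s3
s3 --0--> s1
s1 --1--> s3
s3 --0--> s1
s1 --1--> s3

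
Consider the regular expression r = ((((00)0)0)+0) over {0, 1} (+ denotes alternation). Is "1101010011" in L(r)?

Neither (((00)0)0) nor 0 matches 1101010011.

no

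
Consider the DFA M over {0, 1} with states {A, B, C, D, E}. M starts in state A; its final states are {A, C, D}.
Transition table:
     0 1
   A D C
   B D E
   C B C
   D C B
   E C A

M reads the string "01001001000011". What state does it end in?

A --0--> D
D --1--> B
B --0--> D
D --0--> C
C --1--> C
C --0--> B
B --0--> D
D --1--> B
B --0--> D
D --0--> C
C --0--> B
B --0--> D
D --1--> B
B --1--> E

E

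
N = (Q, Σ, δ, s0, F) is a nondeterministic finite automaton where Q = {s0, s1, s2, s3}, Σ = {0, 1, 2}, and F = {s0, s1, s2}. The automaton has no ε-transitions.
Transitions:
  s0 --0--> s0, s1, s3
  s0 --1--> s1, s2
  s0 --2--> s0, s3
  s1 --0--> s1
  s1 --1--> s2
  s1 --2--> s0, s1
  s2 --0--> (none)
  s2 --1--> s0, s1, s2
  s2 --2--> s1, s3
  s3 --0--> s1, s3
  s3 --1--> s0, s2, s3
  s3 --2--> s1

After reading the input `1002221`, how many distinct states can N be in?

4

Start: {s0}
read 1: {s1, s2}
read 0: {s1}
read 0: {s1}
read 2: {s0, s1}
read 2: {s0, s1, s3}
read 2: {s0, s1, s3}
read 1: {s0, s1, s2, s3}
Final reachable set {s0, s1, s2, s3} has 4 states.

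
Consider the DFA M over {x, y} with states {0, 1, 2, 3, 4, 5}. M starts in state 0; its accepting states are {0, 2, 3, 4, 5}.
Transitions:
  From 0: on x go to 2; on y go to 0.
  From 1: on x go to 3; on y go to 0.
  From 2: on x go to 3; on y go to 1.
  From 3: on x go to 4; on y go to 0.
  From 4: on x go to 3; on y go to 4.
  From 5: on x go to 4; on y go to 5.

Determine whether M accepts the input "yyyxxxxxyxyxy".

rejected

0 --y--> 0
0 --y--> 0
0 --y--> 0
0 --x--> 2
2 --x--> 3
3 --x--> 4
4 --x--> 3
3 --x--> 4
4 --y--> 4
4 --x--> 3
3 --y--> 0
0 --x--> 2
2 --y--> 1
End in state 1, which is not an accepting state.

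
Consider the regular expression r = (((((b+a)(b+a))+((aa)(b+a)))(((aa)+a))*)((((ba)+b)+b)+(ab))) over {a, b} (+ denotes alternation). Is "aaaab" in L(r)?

yes

Split as aaa·ab: ((((b+a)(b+a))+((aa)(b+a)))(((aa)+a))*) matches aaa and ((((ba)+b)+b)+(ab)) matches ab.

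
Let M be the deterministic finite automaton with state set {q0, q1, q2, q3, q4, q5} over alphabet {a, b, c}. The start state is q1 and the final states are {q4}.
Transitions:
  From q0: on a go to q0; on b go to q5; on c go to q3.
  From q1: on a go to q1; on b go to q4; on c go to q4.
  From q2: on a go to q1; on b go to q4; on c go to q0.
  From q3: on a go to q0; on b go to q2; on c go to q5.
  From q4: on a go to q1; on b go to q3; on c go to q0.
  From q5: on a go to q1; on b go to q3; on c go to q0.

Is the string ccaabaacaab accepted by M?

q1 --c--> q4
q4 --c--> q0
q0 --a--> q0
q0 --a--> q0
q0 --b--> q5
q5 --a--> q1
q1 --a--> q1
q1 --c--> q4
q4 --a--> q1
q1 --a--> q1
q1 --b--> q4
End in state q4, which is an accepting state.

accepted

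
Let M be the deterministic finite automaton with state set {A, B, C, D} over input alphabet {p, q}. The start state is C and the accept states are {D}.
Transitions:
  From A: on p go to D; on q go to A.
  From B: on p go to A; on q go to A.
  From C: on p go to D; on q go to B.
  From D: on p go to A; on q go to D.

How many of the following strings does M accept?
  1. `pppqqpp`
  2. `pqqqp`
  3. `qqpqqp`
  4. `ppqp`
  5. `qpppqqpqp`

`pppqqpp`: accepted
`pqqqp`: rejected
`qqpqqp`: rejected
`ppqp`: accepted
`qpppqqpqp`: rejected

2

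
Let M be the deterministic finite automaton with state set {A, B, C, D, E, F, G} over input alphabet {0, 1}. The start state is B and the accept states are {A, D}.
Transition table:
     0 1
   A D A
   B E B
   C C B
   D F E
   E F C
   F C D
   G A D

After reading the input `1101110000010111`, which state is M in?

B

B --1--> B
B --1--> B
B --0--> E
E --1--> C
C --1--> B
B --1--> B
B --0--> E
E --0--> F
F --0--> C
C --0--> C
C --0--> C
C --1--> B
B --0--> E
E --1--> C
C --1--> B
B --1--> B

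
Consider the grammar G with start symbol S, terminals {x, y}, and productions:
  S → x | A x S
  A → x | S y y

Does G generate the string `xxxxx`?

S ⇒ AxS ⇒ xxS ⇒ xxAxS ⇒ xxxxS ⇒ xxxxx

yes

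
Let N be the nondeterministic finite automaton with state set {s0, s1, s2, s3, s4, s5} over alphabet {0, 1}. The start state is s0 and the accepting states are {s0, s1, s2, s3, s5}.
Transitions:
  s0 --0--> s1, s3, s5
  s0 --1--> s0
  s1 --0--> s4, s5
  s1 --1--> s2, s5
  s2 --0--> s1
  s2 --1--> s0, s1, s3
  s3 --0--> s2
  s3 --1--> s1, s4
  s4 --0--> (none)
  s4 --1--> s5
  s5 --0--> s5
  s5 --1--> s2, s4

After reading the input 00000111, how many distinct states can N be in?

5

Start: {s0}
read 0: {s1, s3, s5}
read 0: {s2, s4, s5}
read 0: {s1, s5}
read 0: {s4, s5}
read 0: {s5}
read 1: {s2, s4}
read 1: {s0, s1, s3, s5}
read 1: {s0, s1, s2, s4, s5}
Final reachable set {s0, s1, s2, s4, s5} has 5 states.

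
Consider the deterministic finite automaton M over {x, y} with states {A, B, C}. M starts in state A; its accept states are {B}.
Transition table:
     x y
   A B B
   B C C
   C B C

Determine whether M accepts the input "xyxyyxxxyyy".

A --x--> B
B --y--> C
C --x--> B
B --y--> C
C --y--> C
C --x--> B
B --x--> C
C --x--> B
B --y--> C
C --y--> C
C --y--> C
End in state C, which is not an accepting state.

rejected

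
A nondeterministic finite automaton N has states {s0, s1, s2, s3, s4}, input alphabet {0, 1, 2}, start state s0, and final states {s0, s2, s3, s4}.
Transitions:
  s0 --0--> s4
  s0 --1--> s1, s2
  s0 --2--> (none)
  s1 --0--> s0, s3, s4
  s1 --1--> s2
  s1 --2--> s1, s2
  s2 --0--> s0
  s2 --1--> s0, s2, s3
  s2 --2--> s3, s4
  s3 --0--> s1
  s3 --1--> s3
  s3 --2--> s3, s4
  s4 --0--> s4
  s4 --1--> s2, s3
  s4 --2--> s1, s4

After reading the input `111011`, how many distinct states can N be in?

Start: {s0}
read 1: {s1, s2}
read 1: {s0, s2, s3}
read 1: {s0, s1, s2, s3}
read 0: {s0, s1, s3, s4}
read 1: {s1, s2, s3}
read 1: {s0, s2, s3}
Final reachable set {s0, s2, s3} has 3 states.

3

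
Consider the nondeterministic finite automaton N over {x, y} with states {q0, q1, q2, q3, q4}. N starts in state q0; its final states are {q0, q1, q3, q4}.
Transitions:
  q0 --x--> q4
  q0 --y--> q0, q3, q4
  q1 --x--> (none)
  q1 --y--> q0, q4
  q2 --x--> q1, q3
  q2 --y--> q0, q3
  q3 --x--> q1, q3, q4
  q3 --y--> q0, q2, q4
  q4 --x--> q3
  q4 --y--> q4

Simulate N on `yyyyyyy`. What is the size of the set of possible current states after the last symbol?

4

Start: {q0}
read y: {q0, q3, q4}
read y: {q0, q2, q3, q4}
read y: {q0, q2, q3, q4}
read y: {q0, q2, q3, q4}
read y: {q0, q2, q3, q4}
read y: {q0, q2, q3, q4}
read y: {q0, q2, q3, q4}
Final reachable set {q0, q2, q3, q4} has 4 states.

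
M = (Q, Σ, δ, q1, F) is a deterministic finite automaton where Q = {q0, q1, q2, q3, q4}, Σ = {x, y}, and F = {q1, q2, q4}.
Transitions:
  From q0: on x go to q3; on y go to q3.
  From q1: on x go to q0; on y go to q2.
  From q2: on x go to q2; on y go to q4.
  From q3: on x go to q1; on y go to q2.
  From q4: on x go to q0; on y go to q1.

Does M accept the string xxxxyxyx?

q1 --x--> q0
q0 --x--> q3
q3 --x--> q1
q1 --x--> q0
q0 --y--> q3
q3 --x--> q1
q1 --y--> q2
q2 --x--> q2
End in state q2, which is an accepting state.

accepted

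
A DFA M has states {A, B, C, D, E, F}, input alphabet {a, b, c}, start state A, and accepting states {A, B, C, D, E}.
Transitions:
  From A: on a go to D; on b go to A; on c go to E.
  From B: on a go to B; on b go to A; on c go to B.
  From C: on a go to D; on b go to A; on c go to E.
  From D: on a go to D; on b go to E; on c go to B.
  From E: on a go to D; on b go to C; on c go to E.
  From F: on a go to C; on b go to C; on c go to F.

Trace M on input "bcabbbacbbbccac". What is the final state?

B

A --b--> A
A --c--> E
E --a--> D
D --b--> E
E --b--> C
C --b--> A
A --a--> D
D --c--> B
B --b--> A
A --b--> A
A --b--> A
A --c--> E
E --c--> E
E --a--> D
D --c--> B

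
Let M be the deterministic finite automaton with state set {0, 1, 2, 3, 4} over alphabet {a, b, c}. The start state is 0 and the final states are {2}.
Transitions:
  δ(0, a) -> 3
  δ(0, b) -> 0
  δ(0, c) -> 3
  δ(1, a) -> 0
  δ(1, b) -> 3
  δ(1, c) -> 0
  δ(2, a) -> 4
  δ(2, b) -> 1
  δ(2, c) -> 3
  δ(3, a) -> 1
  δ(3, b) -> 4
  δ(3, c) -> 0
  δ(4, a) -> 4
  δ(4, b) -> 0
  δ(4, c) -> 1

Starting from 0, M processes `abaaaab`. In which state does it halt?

0

0 --a--> 3
3 --b--> 4
4 --a--> 4
4 --a--> 4
4 --a--> 4
4 --a--> 4
4 --b--> 0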